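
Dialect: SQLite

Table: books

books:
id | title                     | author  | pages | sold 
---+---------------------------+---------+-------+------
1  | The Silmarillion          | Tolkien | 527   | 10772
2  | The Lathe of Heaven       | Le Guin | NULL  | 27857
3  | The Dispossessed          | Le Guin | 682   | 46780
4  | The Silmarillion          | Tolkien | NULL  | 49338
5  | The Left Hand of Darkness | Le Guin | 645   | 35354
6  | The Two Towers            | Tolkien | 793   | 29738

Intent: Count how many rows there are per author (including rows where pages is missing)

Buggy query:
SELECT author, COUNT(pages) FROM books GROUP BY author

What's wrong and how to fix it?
Bug: COUNT(column) counts non-NULL values only; rows with NULL pages aren't counted

Fix: Use COUNT(*) to count all rows regardless of NULL

Corrected query:
SELECT author, COUNT(*) FROM books GROUP BY author

Result:
author  | COUNT(*)
--------+---------
Le Guin | 3       
Tolkien | 3       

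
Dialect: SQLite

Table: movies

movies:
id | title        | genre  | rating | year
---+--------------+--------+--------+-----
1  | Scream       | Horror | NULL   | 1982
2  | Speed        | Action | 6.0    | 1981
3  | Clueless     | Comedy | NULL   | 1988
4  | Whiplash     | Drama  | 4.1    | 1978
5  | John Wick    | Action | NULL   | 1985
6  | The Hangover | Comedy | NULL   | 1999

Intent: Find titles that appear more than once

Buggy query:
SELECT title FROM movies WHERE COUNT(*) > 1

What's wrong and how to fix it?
Bug: WHERE can't reference COUNT(*); aggregates are computed after WHERE

Fix: Group first, then use HAVING for the count condition

Corrected query:
SELECT title FROM movies GROUP BY title HAVING COUNT(*) > 1

Result:
(no rows)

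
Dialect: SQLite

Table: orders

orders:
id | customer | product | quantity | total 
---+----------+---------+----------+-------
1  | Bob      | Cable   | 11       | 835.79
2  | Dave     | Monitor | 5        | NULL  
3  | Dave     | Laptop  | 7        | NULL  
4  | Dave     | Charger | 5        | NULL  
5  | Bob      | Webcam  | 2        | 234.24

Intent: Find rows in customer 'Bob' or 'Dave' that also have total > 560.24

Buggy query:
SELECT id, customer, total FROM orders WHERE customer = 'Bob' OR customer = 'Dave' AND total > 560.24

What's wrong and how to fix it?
Bug: AND binds tighter than OR, so this parses as customer = 'Bob' OR (customer = 'Dave' AND total > 560.24)

Fix: Group the OR with parentheses (or use IN), then AND the threshold

Corrected query:
SELECT id, customer, total FROM orders WHERE (customer = 'Bob' OR customer = 'Dave') AND total > 560.24

Result:
id | customer | total 
---+----------+-------
1  | Bob      | 835.79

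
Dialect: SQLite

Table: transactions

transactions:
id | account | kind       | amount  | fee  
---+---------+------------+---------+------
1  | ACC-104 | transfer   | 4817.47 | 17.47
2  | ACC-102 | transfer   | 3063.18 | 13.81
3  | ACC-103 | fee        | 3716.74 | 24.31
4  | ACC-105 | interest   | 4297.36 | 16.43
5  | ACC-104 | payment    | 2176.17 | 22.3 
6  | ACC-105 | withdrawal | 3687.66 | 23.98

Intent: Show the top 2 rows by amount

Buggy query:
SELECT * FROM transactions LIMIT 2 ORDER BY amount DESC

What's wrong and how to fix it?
Bug: LIMIT must come after ORDER BY

Fix: Sort with ORDER BY, then apply LIMIT

Corrected query:
SELECT * FROM transactions ORDER BY amount DESC LIMIT 2

Result:
id | account | kind     | amount  | fee  
---+---------+----------+---------+------
1  | ACC-104 | transfer | 4817.47 | 17.47
4  | ACC-105 | interest | 4297.36 | 16.43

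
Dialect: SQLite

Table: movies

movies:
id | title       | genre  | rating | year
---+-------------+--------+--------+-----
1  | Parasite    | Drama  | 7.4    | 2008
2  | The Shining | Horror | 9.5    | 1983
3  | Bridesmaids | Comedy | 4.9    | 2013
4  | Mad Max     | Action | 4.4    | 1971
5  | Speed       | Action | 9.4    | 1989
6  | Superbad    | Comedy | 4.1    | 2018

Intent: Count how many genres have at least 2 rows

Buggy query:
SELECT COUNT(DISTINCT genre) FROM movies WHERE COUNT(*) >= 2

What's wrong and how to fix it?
Bug: WHERE filters individual rows, not groups, so a group-level COUNT is invalid there

Fix: Use a subquery that GROUPs and filters with HAVING, then count its rows

Corrected query:
SELECT COUNT(*) FROM (SELECT genre FROM movies GROUP BY genre HAVING COUNT(*) >= 2)

Result:
COUNT(*)
--------
2       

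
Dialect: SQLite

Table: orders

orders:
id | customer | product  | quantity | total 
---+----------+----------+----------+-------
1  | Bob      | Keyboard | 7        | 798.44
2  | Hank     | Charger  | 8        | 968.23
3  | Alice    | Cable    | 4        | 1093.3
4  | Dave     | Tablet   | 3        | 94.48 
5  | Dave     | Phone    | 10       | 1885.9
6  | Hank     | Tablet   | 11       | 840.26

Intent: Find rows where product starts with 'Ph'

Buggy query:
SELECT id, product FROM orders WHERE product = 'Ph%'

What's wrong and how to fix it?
Bug: Wildcards only work with LIKE; '=' treats '%' as a literal character

Fix: Use LIKE for wildcard pattern matching

Corrected query:
SELECT id, product FROM orders WHERE product LIKE 'Ph%'

Result:
id | product
---+--------
5  | Phone  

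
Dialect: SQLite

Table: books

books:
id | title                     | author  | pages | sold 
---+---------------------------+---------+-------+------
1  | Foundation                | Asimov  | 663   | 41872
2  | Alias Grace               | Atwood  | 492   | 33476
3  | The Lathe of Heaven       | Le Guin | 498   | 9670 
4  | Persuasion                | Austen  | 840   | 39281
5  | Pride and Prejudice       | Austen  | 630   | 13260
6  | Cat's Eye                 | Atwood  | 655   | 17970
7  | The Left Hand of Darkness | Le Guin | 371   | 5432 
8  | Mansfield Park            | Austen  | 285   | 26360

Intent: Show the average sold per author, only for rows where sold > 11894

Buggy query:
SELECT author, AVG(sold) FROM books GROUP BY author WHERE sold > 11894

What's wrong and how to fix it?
Bug: Row-level WHERE must come before GROUP BY in the clause order

Fix: Move the WHERE clause before GROUP BY

Corrected query:
SELECT author, AVG(sold) FROM books WHERE sold > 11894 GROUP BY author

Result:
author | AVG(sold)   
-------+-------------
Asimov | 41872       
Atwood | 25723       
Austen | 26300.333333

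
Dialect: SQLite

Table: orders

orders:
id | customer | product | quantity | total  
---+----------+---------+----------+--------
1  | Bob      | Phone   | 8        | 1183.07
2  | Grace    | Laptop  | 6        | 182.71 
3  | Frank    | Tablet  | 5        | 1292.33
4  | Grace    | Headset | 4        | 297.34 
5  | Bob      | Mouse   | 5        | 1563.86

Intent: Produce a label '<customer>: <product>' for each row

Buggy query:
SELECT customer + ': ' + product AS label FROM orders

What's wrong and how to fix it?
Bug: '+' is numeric addition; on text columns SQLite converts them to 0 instead of concatenating

Fix: Use the || operator for string concatenation

Corrected query:
SELECT customer || ': ' || product AS label FROM orders

Result:
label         
--------------
Bob: Phone    
Grace: Laptop 
Frank: Tablet 
Grace: Headset
Bob: Mouse    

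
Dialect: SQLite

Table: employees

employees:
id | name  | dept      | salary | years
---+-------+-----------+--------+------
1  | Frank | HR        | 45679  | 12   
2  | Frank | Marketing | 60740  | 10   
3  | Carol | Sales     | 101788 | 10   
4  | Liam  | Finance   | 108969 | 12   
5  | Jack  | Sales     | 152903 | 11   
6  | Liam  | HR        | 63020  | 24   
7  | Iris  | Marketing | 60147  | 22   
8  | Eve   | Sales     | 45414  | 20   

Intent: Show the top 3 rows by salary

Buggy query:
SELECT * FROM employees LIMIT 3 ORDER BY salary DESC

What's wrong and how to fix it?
Bug: ORDER BY cannot follow LIMIT; LIMIT is the final clause

Fix: Sort with ORDER BY, then apply LIMIT

Corrected query:
SELECT * FROM employees ORDER BY salary DESC LIMIT 3

Result:
id | name  | dept    | salary | years
---+-------+---------+--------+------
5  | Jack  | Sales   | 152903 | 11   
4  | Liam  | Finance | 108969 | 12   
3  | Carol | Sales   | 101788 | 10   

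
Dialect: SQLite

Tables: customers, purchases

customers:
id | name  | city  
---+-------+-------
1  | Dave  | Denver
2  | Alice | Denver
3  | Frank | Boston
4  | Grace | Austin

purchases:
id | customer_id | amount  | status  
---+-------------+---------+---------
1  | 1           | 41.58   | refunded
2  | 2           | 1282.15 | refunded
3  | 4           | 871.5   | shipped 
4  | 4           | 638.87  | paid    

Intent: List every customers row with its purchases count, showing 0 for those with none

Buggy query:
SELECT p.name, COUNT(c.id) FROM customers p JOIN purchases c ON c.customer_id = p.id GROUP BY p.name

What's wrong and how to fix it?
Bug: INNER JOIN drops customers rows that have no matching purchases rows

Fix: Switch to LEFT JOIN to retain unmatched parent rows

Corrected query:
SELECT p.name, COUNT(c.id) FROM customers p LEFT JOIN purchases c ON c.customer_id = p.id GROUP BY p.name

Result:
name  | COUNT(c.id)
------+------------
Alice | 1          
Dave  | 1          
Frank | 0          
Grace | 2          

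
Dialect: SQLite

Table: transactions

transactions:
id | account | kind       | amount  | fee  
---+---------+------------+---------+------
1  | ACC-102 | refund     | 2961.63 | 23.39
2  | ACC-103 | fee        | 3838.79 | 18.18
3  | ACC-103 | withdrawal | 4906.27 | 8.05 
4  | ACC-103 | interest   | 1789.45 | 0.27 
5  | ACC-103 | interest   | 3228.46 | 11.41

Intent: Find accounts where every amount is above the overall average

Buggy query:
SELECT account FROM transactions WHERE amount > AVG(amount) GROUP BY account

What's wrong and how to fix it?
Bug: AVG() is an aggregate; it can't sit directly in WHERE

Fix: Use a subquery for AVG and a HAVING MIN(...) filter so the condition holds for every row in the group

Corrected query:
SELECT account FROM transactions GROUP BY account HAVING MIN(amount) > (SELECT AVG(amount) FROM transactions)

Result:
(no rows)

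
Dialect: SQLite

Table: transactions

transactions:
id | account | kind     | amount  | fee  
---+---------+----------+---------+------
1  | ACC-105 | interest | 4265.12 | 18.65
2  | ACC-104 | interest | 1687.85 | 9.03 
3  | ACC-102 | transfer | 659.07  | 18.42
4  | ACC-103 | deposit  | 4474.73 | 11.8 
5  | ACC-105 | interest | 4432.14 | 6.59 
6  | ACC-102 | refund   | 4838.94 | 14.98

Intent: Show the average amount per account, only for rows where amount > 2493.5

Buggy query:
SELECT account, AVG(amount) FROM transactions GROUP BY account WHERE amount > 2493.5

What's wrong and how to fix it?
Bug: Row-level WHERE must come before GROUP BY in the clause order

Fix: Place WHERE between FROM and GROUP BY

Corrected query:
SELECT account, AVG(amount) FROM transactions WHERE amount > 2493.5 GROUP BY account

Result:
account | AVG(amount)
--------+------------
ACC-102 | 4838.94    
ACC-103 | 4474.73    
ACC-105 | 4348.63    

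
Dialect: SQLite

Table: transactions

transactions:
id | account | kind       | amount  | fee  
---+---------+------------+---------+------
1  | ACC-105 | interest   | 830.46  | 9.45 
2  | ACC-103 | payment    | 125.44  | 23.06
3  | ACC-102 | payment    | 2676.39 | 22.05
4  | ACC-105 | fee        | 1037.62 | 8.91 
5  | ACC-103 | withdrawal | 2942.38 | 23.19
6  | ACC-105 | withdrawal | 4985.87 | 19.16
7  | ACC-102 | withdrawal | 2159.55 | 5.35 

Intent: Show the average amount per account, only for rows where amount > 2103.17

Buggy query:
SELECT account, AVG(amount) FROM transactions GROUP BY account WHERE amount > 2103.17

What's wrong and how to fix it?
Bug: Row-level WHERE must come before GROUP BY in the clause order

Fix: Move the WHERE clause before GROUP BY

Corrected query:
SELECT account, AVG(amount) FROM transactions WHERE amount > 2103.17 GROUP BY account

Result:
account | AVG(amount)
--------+------------
ACC-102 | 2417.97    
ACC-103 | 2942.38    
ACC-105 | 4985.87    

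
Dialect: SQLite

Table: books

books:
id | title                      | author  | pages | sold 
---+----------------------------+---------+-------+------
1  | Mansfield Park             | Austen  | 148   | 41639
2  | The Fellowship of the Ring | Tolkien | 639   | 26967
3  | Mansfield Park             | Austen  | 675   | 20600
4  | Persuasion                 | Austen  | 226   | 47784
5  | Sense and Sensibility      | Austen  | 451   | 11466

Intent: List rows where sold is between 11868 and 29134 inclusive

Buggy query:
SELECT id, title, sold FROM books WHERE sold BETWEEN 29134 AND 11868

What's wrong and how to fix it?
Bug: The bounds are reversed; BETWEEN a AND b requires a <= b to match anything

Fix: Write BETWEEN 11868 AND 29134

Corrected query:
SELECT id, title, sold FROM books WHERE sold BETWEEN 11868 AND 29134

Result:
id | title                      | sold 
---+----------------------------+------
2  | The Fellowship of the Ring | 26967
3  | Mansfield Park             | 20600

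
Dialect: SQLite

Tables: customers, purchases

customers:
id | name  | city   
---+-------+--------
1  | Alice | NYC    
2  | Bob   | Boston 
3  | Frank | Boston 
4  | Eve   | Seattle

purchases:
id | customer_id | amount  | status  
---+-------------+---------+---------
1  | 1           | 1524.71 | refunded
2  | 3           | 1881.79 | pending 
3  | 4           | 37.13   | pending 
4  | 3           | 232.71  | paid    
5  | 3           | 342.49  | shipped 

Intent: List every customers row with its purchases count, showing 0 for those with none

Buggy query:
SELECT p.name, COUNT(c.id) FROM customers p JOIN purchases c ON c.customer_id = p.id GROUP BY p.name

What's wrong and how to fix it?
Bug: An inner join excludes parents with zero children

Fix: Use LEFT JOIN so parents without children still appear (COUNT(c.id) gives 0)

Corrected query:
SELECT p.name, COUNT(c.id) FROM customers p LEFT JOIN purchases c ON c.customer_id = p.id GROUP BY p.name

Result:
name  | COUNT(c.id)
------+------------
Alice | 1          
Bob   | 0          
Eve   | 1          
Frank | 3          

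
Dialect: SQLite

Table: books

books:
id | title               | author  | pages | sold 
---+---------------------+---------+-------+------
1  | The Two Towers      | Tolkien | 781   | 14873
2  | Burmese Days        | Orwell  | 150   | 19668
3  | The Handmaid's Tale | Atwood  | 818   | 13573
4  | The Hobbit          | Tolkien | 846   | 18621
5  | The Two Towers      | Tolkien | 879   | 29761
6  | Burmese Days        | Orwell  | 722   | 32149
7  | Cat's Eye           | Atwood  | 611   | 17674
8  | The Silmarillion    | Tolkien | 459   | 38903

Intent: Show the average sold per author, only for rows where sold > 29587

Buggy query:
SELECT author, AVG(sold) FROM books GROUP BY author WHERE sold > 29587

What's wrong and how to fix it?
Bug: WHERE cannot follow GROUP BY

Fix: Move the WHERE clause before GROUP BY

Corrected query:
SELECT author, AVG(sold) FROM books WHERE sold > 29587 GROUP BY author

Result:
author  | AVG(sold)
--------+----------
Orwell  | 32149    
Tolkien | 34332    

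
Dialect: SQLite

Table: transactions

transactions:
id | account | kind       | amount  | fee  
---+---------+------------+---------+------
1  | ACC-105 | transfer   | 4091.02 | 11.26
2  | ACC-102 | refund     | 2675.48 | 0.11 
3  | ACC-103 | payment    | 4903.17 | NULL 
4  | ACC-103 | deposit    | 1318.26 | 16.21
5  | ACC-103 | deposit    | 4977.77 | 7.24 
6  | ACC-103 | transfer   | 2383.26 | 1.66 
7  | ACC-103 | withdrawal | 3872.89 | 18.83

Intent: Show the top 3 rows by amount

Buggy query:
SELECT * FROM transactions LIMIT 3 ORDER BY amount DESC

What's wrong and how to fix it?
Bug: ORDER BY cannot follow LIMIT; LIMIT is the final clause

Fix: Sort with ORDER BY, then apply LIMIT

Corrected query:
SELECT * FROM transactions ORDER BY amount DESC LIMIT 3

Result:
id | account | kind     | amount  | fee  
---+---------+----------+---------+------
5  | ACC-103 | deposit  | 4977.77 | 7.24 
3  | ACC-103 | payment  | 4903.17 | NULL 
1  | ACC-105 | transfer | 4091.02 | 11.26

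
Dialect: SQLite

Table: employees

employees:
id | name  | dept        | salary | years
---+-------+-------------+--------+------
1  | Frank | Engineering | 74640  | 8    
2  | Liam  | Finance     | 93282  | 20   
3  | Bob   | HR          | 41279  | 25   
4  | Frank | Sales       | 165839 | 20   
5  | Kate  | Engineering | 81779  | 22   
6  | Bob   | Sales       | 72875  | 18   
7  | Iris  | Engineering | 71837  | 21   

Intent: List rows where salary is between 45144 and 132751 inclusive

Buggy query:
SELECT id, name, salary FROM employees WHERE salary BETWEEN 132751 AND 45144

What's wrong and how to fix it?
Bug: The bounds are reversed; BETWEEN a AND b requires a <= b to match anything

Fix: Swap the bounds so the smaller value comes first

Corrected query:
SELECT id, name, salary FROM employees WHERE salary BETWEEN 45144 AND 132751

Result:
id | name  | salary
---+-------+-------
1  | Frank | 74640 
2  | Liam  | 93282 
5  | Kate  | 81779 
6  | Bob   | 72875 
7  | Iris  | 71837 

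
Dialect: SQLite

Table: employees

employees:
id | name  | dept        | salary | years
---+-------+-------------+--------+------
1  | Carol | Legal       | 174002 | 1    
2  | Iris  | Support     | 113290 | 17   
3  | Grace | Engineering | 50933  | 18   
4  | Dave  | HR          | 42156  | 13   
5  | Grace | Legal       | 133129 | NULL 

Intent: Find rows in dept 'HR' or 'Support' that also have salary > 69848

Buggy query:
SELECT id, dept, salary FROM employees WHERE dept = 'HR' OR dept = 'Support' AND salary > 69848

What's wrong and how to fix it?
Bug: AND binds tighter than OR, so this parses as dept = 'HR' OR (dept = 'Support' AND salary > 69848)

Fix: Group the OR with parentheses (or use IN), then AND the threshold

Corrected query:
SELECT id, dept, salary FROM employees WHERE (dept = 'HR' OR dept = 'Support') AND salary > 69848

Result:
id | dept    | salary
---+---------+-------
2  | Support | 113290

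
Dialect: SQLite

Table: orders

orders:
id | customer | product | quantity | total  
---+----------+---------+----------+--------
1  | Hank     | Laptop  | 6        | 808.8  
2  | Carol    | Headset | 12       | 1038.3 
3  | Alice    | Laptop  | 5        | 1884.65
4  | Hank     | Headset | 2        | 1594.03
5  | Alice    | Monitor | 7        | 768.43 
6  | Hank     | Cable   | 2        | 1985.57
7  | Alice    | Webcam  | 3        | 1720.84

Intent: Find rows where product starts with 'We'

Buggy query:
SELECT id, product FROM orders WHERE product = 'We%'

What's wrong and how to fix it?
Bug: Wildcards only work with LIKE; '=' treats '%' as a literal character

Fix: Use LIKE for wildcard pattern matching

Corrected query:
SELECT id, product FROM orders WHERE product LIKE 'We%'

Result:
id | product
---+--------
7  | Webcam 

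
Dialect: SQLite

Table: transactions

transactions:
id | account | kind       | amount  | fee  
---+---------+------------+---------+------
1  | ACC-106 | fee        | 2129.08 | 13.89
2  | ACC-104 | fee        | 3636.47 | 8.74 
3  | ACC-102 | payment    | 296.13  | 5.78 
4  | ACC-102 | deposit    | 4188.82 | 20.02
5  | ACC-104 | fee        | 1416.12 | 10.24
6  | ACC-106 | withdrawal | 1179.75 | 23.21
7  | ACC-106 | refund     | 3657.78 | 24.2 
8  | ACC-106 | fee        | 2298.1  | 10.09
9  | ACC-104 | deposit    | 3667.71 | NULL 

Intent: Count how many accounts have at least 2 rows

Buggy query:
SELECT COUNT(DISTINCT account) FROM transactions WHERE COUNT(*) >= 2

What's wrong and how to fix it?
Bug: COUNT(*) cannot appear in WHERE; the per-group count doesn't exist yet

Fix: Use a subquery that GROUPs and filters with HAVING, then count its rows

Corrected query:
SELECT COUNT(*) FROM (SELECT account FROM transactions GROUP BY account HAVING COUNT(*) >= 2)

Result:
COUNT(*)
--------
3       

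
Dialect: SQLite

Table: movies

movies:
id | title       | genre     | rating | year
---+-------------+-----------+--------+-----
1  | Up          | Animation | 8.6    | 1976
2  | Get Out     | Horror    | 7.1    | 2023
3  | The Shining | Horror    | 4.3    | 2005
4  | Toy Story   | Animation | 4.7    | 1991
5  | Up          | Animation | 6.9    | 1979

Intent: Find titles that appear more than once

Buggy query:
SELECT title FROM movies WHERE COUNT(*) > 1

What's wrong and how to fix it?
Bug: WHERE can't reference COUNT(*); aggregates are computed after WHERE

Fix: GROUP BY title, then filter groups with HAVING COUNT(*) > 1

Corrected query:
SELECT title FROM movies GROUP BY title HAVING COUNT(*) > 1

Result:
title
-----
Up   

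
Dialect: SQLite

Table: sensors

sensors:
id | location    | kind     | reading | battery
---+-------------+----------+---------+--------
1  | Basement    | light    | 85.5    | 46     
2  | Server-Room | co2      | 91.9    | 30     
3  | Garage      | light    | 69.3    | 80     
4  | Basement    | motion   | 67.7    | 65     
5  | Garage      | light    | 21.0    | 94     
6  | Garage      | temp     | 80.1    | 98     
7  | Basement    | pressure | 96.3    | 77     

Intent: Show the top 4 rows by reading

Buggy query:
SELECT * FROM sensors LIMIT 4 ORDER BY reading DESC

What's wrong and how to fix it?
Bug: LIMIT must come after ORDER BY

Fix: Swap the clauses: ORDER BY first, then LIMIT

Corrected query:
SELECT * FROM sensors ORDER BY reading DESC LIMIT 4

Result:
id | location    | kind     | reading | battery
---+-------------+----------+---------+--------
7  | Basement    | pressure | 96.3    | 77     
2  | Server-Room | co2      | 91.9    | 30     
1  | Basement    | light    | 85.5    | 46     
6  | Garage      | temp     | 80.1    | 98     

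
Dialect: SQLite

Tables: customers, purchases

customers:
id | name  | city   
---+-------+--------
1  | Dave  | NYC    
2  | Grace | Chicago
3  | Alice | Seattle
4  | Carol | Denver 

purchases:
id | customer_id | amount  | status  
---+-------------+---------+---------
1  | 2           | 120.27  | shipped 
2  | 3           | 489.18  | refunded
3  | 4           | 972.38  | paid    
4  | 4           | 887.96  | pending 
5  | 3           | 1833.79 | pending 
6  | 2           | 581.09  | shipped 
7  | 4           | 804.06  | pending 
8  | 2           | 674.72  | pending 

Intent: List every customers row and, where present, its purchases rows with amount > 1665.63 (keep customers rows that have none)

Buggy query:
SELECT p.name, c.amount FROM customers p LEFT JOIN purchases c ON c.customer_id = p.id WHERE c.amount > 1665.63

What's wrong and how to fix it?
Bug: A WHERE condition on the right-hand table after LEFT JOIN drops unmatched parents

Fix: Move the right-table condition into the ON clause so unmatched parents are kept

Corrected query:
SELECT p.name, c.amount FROM customers p LEFT JOIN purchases c ON c.customer_id = p.id AND c.amount > 1665.63

Result:
name  | amount 
------+--------
Dave  | NULL   
Grace | NULL   
Alice | 1833.79
Carol | NULL   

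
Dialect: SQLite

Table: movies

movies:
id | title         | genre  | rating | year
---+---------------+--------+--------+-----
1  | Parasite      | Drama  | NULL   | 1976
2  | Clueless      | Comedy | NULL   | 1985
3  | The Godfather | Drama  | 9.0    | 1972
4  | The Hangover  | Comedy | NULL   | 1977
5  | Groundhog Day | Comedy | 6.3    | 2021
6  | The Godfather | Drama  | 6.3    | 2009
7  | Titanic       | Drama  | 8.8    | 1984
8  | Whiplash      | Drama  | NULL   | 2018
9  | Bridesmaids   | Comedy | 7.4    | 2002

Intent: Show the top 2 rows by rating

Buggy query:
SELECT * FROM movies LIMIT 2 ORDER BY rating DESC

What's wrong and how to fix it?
Bug: ORDER BY cannot follow LIMIT; LIMIT is the final clause

Fix: Sort with ORDER BY, then apply LIMIT

Corrected query:
SELECT * FROM movies ORDER BY rating DESC LIMIT 2

Result:
id | title         | genre | rating | year
---+---------------+-------+--------+-----
3  | The Godfather | Drama | 9      | 1972
7  | Titanic       | Drama | 8.8    | 1984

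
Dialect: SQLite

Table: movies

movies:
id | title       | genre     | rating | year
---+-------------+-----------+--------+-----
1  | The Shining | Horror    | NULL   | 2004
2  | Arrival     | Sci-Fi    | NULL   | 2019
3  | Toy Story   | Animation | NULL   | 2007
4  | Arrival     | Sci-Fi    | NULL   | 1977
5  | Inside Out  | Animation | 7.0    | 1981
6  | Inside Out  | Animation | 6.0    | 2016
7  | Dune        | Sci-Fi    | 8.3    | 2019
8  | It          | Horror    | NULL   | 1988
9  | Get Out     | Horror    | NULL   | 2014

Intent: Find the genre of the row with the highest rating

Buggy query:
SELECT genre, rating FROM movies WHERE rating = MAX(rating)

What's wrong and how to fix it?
Bug: MAX(rating) is an aggregate and cannot be used directly in WHERE

Fix: Wrap MAX in a scalar subquery so WHERE compares against a single value

Corrected query:
SELECT genre, rating FROM movies WHERE rating = (SELECT MAX(rating) FROM movies)

Result:
genre  | rating
-------+-------
Sci-Fi | 8.3   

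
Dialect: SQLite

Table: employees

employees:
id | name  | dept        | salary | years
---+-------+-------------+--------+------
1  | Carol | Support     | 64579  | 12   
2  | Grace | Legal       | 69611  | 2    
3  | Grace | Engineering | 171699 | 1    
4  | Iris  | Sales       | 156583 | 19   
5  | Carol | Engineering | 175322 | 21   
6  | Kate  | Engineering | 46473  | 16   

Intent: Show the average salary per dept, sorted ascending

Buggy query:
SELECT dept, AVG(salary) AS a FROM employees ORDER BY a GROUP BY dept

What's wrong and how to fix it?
Bug: GROUP BY must precede ORDER BY

Fix: Reorder: SELECT … FROM … GROUP BY … ORDER BY …

Corrected query:
SELECT dept, AVG(salary) AS a FROM employees GROUP BY dept ORDER BY a

Result:
dept        | a            
------------+--------------
Support     | 64579        
Legal       | 69611        
Engineering | 131164.666667
Sales       | 156583       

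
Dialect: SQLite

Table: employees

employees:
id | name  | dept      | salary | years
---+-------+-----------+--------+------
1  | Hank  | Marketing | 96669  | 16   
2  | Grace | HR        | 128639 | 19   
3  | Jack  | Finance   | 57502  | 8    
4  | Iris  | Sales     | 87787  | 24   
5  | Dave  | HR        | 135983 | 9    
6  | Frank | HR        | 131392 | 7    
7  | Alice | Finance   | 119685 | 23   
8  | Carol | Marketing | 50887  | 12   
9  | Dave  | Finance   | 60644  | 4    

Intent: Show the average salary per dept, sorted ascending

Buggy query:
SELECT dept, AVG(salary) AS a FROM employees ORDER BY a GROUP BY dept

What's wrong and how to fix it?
Bug: ORDER BY appears before GROUP BY; SQL clause order requires GROUP BY first

Fix: Move ORDER BY to the end, after GROUP BY

Corrected query:
SELECT dept, AVG(salary) AS a FROM employees GROUP BY dept ORDER BY a

Result:
dept      | a            
----------+--------------
Marketing | 73778        
Finance   | 79277        
Sales     | 87787        
HR        | 132004.666667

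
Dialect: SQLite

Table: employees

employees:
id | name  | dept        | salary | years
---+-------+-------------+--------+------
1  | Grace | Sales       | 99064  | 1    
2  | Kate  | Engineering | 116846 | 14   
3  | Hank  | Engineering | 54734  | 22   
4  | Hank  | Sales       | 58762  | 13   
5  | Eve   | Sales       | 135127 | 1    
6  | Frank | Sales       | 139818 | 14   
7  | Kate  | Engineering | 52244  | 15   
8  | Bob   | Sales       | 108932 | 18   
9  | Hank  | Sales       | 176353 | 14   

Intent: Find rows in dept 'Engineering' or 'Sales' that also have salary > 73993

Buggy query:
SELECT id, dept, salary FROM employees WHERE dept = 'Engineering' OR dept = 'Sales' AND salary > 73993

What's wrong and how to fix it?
Bug: Without parentheses, AND is evaluated before OR, so the salary filter only applies to the 'Sales' branch

Fix: Group the OR with parentheses (or use IN), then AND the threshold

Corrected query:
SELECT id, dept, salary FROM employees WHERE (dept = 'Engineering' OR dept = 'Sales') AND salary > 73993

Result:
id | dept        | salary
---+-------------+-------
1  | Sales       | 99064 
2  | Engineering | 116846
5  | Sales       | 135127
6  | Sales       | 139818
8  | Sales       | 108932
9  | Sales       | 176353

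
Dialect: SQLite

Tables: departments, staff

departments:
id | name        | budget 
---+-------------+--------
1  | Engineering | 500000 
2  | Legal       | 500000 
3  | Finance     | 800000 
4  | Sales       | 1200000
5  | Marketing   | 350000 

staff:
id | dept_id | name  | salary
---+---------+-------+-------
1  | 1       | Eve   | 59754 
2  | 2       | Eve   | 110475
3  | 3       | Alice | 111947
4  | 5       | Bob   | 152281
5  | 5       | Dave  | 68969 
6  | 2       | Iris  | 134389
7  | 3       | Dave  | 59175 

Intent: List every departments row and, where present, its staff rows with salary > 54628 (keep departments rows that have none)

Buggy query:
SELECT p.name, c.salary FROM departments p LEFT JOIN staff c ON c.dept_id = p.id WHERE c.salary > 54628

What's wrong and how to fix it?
Bug: A WHERE condition on the right-hand table after LEFT JOIN drops unmatched parents

Fix: Move the right-table condition into the ON clause so unmatched parents are kept

Corrected query:
SELECT p.name, c.salary FROM departments p LEFT JOIN staff c ON c.dept_id = p.id AND c.salary > 54628

Result:
name        | salary
------------+-------
Engineering | 59754 
Legal       | 110475
Legal       | 134389
Finance     | 59175 
Finance     | 111947
Sales       | NULL  
Marketing   | 68969 
Marketing   | 152281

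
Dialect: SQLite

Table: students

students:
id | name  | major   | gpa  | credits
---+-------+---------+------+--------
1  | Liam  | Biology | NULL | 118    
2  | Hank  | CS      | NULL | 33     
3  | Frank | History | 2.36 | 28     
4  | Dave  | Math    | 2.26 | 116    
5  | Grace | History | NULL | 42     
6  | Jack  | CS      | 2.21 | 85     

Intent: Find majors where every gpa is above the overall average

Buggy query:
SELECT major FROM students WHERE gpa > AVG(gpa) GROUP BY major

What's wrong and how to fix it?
Bug: AVG() is an aggregate; it can't sit directly in WHERE

Fix: Compute the overall average in a scalar subquery and compare each group's MIN against it in HAVING

Corrected query:
SELECT major FROM students GROUP BY major HAVING MIN(gpa) > (SELECT AVG(gpa) FROM students)

Result:
major  
-------
History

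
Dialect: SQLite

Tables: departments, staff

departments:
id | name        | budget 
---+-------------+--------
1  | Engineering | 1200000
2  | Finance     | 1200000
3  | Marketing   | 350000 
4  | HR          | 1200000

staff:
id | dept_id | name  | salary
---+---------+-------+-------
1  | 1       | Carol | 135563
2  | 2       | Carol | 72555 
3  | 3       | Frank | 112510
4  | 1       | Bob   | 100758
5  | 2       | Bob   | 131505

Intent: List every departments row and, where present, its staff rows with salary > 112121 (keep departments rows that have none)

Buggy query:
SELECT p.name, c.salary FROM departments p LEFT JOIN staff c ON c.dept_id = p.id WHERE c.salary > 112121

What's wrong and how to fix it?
Bug: A WHERE condition on the right-hand table after LEFT JOIN drops unmatched parents

Fix: Put 'c.salary > 112121' in the JOIN's ON clause instead of WHERE

Corrected query:
SELECT p.name, c.salary FROM departments p LEFT JOIN staff c ON c.dept_id = p.id AND c.salary > 112121

Result:
name        | salary
------------+-------
Engineering | 135563
Finance     | 131505
Marketing   | 112510
HR          | NULL  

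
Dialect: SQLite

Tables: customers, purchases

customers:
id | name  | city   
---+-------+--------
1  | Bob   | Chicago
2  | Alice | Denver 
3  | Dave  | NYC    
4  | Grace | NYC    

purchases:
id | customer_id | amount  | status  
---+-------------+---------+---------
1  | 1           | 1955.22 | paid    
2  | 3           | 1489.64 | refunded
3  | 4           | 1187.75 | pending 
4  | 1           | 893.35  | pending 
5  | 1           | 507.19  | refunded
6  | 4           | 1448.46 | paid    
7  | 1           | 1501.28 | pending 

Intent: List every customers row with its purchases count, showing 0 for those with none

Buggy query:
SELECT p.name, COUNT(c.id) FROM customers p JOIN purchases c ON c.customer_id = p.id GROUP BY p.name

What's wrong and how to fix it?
Bug: INNER JOIN drops customers rows that have no matching purchases rows

Fix: Switch to LEFT JOIN to retain unmatched parent rows

Corrected query:
SELECT p.name, COUNT(c.id) FROM customers p LEFT JOIN purchases c ON c.customer_id = p.id GROUP BY p.name

Result:
name  | COUNT(c.id)
------+------------
Alice | 0          
Bob   | 4          
Dave  | 1          
Grace | 2          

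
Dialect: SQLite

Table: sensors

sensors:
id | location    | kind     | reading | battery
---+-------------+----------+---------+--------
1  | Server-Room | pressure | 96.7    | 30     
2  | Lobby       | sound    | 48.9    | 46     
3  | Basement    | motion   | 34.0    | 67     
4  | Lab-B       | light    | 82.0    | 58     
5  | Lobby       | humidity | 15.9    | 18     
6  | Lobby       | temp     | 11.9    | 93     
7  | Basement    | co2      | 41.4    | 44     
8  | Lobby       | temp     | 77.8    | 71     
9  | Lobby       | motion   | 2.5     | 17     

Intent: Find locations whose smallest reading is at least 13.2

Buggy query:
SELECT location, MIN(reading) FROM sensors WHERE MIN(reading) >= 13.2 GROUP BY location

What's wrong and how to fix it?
Bug: MIN() in WHERE is a misuse of aggregate

Fix: Replace WHERE with HAVING after the GROUP BY

Corrected query:
SELECT location, MIN(reading) FROM sensors GROUP BY location HAVING MIN(reading) >= 13.2

Result:
location    | MIN(reading)
------------+-------------
Basement    | 34          
Lab-B       | 82          
Server-Room | 96.7        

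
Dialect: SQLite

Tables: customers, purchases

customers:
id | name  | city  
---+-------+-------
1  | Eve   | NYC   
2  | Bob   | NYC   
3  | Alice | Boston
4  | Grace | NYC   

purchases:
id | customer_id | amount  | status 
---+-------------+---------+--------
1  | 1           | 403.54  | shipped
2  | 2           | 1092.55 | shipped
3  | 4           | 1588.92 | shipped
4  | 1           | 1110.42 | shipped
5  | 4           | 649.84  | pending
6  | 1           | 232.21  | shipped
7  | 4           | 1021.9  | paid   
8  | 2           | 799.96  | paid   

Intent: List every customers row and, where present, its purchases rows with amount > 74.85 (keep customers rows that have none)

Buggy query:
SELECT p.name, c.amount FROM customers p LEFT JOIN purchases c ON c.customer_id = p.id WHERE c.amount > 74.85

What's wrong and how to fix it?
Bug: Filtering c.amount in WHERE discards the NULL rows produced by LEFT JOIN, turning it into an inner join

Fix: Put 'c.amount > 74.85' in the JOIN's ON clause instead of WHERE

Corrected query:
SELECT p.name, c.amount FROM customers p LEFT JOIN purchases c ON c.customer_id = p.id AND c.amount > 74.85

Result:
name  | amount 
------+--------
Eve   | 232.21 
Eve   | 403.54 
Eve   | 1110.42
Bob   | 799.96 
Bob   | 1092.55
Alice | NULL   
Grace | 649.84 
Grace | 1021.9 
Grace | 1588.92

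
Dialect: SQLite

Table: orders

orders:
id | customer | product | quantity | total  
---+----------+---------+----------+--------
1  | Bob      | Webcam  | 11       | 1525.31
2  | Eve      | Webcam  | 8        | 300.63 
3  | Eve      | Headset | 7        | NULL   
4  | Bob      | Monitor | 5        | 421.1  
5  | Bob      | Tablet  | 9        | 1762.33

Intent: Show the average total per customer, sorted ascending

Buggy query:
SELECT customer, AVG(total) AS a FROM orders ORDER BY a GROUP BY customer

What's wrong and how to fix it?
Bug: ORDER BY appears before GROUP BY; SQL clause order requires GROUP BY first

Fix: Reorder: SELECT … FROM … GROUP BY … ORDER BY …

Corrected query:
SELECT customer, AVG(total) AS a FROM orders GROUP BY customer ORDER BY a

Result:
customer | a          
---------+------------
Eve      | 300.63     
Bob      | 1236.246667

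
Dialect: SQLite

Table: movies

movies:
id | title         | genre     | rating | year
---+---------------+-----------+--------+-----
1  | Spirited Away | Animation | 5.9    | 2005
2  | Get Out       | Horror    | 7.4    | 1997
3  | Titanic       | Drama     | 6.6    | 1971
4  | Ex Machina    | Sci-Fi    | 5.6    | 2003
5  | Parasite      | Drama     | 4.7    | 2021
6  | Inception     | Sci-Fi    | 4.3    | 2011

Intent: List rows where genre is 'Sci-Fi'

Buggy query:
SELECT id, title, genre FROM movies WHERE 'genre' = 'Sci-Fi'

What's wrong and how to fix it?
Bug: 'genre' in single quotes is a string literal, not the column; the comparison is literal-vs-literal and never true

Fix: Reference the column as genre without single quotes

Corrected query:
SELECT id, title, genre FROM movies WHERE genre = 'Sci-Fi'

Result:
id | title      | genre 
---+------------+-------
4  | Ex Machina | Sci-Fi
6  | Inception  | Sci-Fi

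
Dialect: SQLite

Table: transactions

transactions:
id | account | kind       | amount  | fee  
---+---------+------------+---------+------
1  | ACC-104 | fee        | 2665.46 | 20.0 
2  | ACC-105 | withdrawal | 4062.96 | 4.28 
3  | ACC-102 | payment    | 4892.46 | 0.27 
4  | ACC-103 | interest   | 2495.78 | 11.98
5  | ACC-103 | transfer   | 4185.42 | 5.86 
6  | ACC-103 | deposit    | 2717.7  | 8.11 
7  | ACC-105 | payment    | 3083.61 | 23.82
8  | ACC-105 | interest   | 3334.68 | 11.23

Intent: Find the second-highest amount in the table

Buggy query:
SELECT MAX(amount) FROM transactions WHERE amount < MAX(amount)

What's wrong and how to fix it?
Bug: The inner MAX is an aggregate inside WHERE, which is not allowed

Fix: Compute the overall MAX in a subquery, then take MAX of rows below it

Corrected query:
SELECT MAX(amount) FROM transactions WHERE amount < (SELECT MAX(amount) FROM transactions)

Result:
MAX(amount)
-----------
4185.42    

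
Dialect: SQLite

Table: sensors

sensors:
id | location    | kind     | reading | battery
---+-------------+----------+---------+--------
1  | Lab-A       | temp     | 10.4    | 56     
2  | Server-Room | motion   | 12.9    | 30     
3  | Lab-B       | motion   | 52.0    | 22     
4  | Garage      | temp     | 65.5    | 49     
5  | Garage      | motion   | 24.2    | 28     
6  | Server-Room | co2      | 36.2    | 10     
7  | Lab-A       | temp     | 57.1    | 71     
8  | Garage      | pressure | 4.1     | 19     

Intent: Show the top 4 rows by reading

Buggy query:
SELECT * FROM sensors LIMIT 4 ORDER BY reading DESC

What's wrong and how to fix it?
Bug: LIMIT must come after ORDER BY

Fix: Swap the clauses: ORDER BY first, then LIMIT

Corrected query:
SELECT * FROM sensors ORDER BY reading DESC LIMIT 4

Result:
id | location    | kind   | reading | battery
---+-------------+--------+---------+--------
4  | Garage      | temp   | 65.5    | 49     
7  | Lab-A       | temp   | 57.1    | 71     
3  | Lab-B       | motion | 52      | 22     
6  | Server-Room | co2    | 36.2    | 10     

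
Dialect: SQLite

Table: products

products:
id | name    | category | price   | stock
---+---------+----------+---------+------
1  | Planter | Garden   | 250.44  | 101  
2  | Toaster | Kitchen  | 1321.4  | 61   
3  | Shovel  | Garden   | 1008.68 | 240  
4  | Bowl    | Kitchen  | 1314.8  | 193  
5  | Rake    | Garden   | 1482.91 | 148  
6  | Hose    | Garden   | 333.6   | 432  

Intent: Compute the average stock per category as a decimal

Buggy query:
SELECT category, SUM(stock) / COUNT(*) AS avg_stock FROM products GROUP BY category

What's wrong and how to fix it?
Bug: SUM(stock) and COUNT(*) are both integers; the division truncates the fractional part

Fix: Multiply by 1.0 (or CAST to REAL) to force floating-point division

Corrected query:
SELECT category, SUM(stock) * 1.0 / COUNT(*) AS avg_stock FROM products GROUP BY category

Result:
category | avg_stock
---------+----------
Garden   | 230.25   
Kitchen  | 127      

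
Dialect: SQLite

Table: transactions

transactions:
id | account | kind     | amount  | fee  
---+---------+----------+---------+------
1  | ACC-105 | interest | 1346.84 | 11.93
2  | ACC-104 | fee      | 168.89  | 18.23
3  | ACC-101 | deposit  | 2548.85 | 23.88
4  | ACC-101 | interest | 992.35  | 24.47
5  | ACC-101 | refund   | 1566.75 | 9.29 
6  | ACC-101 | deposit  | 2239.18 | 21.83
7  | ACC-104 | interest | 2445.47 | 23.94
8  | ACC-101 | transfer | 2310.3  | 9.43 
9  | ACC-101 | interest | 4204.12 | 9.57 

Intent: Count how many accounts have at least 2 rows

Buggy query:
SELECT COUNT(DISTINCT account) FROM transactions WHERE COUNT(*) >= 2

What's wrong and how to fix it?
Bug: COUNT(*) cannot appear in WHERE; the per-group count doesn't exist yet

Fix: Use a subquery that GROUPs and filters with HAVING, then count its rows

Corrected query:
SELECT COUNT(*) FROM (SELECT account FROM transactions GROUP BY account HAVING COUNT(*) >= 2)

Result:
COUNT(*)
--------
2       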